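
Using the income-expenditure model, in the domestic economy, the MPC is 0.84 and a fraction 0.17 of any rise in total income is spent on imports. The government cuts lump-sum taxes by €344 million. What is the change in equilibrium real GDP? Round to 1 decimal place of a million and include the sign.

+€875.6 million

A lump-sum tax change of −€344 million shifts disposable income by +€344 million; first-round consumption changes by −c × ΔT = −0.84 × (−€344 million) = +€288.96 million.
Expenditure multiplier = 1/(1 − c + m) = 1/(1 − 0.84 + 0.17) = 1/0.33 ≈ 3.03.
The tax multiplier is −c × k ≈ −2.545, so ΔY = k × (−c·ΔT) = (+€288.96 million) / 0.33 ≈ +€875.6 million.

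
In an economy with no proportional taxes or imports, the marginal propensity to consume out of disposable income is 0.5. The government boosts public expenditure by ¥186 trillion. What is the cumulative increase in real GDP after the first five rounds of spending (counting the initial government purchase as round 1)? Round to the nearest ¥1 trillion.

Round 1 adds ΔG = ¥186 trillion; each later round is MPC = 0.5 times the previous.
After 5 rounds: 186 + 93 + 46.5 + 23.25 + 11.625 = ΔG·(1 − c^5)/(1 − c) = 186 × (1 − 0.03125)/0.5 ≈ ¥360 trillion.

¥360 trillion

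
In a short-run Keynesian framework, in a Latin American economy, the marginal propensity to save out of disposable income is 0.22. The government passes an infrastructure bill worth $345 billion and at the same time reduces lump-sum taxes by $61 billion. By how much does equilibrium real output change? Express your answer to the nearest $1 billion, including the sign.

+$1,784 billion

MPC = 1 − MPS = 1 − 0.22 = 0.78.
Expenditure multiplier = 1/(1 − MPC) = 1/(1 − 0.78) = 1/0.22 ≈ 4.545.
ΔG contributes k·ΔG = (+$345 billion) / 0.22 ≈ +$1,568.2 billion.
ΔT of −$61 billion changes first-round spending by −c·ΔT = +$47.58 billion, contributing k·(−c·ΔT) = (+$47.58 billion) / 0.22 ≈ +$216.3 billion.
Net ΔY = k(ΔG − c·ΔT) = (+$392.58 billion) / 0.22 ≈ +$1,784 billion.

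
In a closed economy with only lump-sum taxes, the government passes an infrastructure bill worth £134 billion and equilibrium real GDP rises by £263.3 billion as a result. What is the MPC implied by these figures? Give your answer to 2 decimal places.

0.49

Implied spending multiplier k = ΔY/ΔG = 263.3/134 ≈ 1.9649.
Since k = 1/(1 − MPC), MPC = 1 − 1/k = 1 − ΔG/ΔY = 1 − 134/263.3 ≈ 0.49.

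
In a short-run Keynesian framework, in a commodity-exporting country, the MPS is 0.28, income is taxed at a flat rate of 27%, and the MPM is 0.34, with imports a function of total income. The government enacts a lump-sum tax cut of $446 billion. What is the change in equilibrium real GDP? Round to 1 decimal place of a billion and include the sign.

+$394.3 billion

MPC = 1 − MPS = 1 − 0.28 = 0.72.
A lump-sum tax change of −$446 billion shifts disposable income by +$446 billion; first-round consumption changes by −c × ΔT = −0.72 × (−$446 billion) = +$321.12 billion.
Expenditure multiplier = 1/(1 − c(1−t) + m) = 1/(1 − 0.72×0.73 + 0.34) = 1/0.8144 ≈ 1.228.
The tax multiplier is −c × k ≈ −0.884, so ΔY = k × (−c·ΔT) = (+$321.12 billion) / 0.8144 ≈ +$394.3 billion.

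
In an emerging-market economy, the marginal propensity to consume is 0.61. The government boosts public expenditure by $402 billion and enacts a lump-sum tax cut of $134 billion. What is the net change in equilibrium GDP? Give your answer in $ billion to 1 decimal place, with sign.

Expenditure multiplier = 1/(1 − MPC) = 1/(1 − 0.61) = 1/0.39 ≈ 2.564.
ΔG contributes k·ΔG = (+$402 billion) / 0.39 ≈ +$1,030.8 billion.
ΔT of −$134 billion changes first-round spending by −c·ΔT = +$81.74 billion, contributing k·(−c·ΔT) = (+$81.74 billion) / 0.39 ≈ +$209.6 billion.
Net ΔY = k(ΔG − c·ΔT) = (+$483.74 billion) / 0.39 ≈ +$1,240.4 billion.

+$1,240.4 billion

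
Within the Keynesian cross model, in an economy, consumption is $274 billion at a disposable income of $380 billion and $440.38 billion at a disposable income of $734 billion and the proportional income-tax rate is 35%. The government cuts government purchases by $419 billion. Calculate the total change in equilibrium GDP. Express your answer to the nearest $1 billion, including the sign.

−$603 billion

MPC = ΔC/ΔYd = (440.38 − 274)/(734 − 380) = 166.38/354 = 0.47.
Expenditure multiplier = 1/(1 − c(1−t)) = 1/(1 − 0.47×0.65) = 1/0.6945 ≈ 1.44.
ΔY = k × ΔG = (−$419 billion) / 0.6945 ≈ −$603 billion.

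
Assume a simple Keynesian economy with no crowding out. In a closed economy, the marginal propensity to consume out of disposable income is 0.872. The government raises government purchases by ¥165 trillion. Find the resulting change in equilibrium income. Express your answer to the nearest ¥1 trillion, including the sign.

+¥1,289 trillion

Expenditure multiplier = 1/(1 − MPC) = 1/(1 − 0.872) = 1/0.128 ≈ 7.813.
ΔY = k × ΔG = (+¥165 trillion) / 0.128 ≈ +¥1,289 trillion.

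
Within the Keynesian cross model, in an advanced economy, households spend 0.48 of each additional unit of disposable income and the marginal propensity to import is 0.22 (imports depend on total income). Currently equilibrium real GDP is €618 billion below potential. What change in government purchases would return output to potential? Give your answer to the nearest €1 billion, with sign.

+€457 billion

Spending multiplier = 1/(1 − c + m) = 1/(1 − 0.48 + 0.22) = 1/0.74 ≈ 1.351.
Need ΔY = +€618 billion, so ΔG = ΔY/k = (+€618 billion) × 0.74 ≈ +€457 billion.
The government should increase government purchases by €457 billion.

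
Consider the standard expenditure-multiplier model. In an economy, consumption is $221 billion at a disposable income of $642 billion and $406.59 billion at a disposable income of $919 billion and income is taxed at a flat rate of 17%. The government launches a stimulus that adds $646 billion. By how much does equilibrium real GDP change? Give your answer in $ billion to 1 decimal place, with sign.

+$1,455.3 billion

MPC = ΔC/ΔYd = (406.59 − 221)/(919 − 642) = 185.59/277 = 0.67.
Government-spending multiplier = 1/(1 − c(1−t)) = 1/(1 − 0.67×0.83) = 1/0.4439 ≈ 2.253.
ΔY = k × ΔG = (+$646 billion) / 0.4439 ≈ +$1,455.3 billion.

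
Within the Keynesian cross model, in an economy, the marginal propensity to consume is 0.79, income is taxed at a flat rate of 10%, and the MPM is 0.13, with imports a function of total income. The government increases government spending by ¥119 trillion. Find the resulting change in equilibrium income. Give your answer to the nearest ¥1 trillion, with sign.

Expenditure multiplier = 1/(1 − c(1−t) + m) = 1/(1 − 0.79×0.9 + 0.13) = 1/0.419 ≈ 2.387.
ΔY = k × ΔG = (+¥119 trillion) / 0.419 ≈ +¥284 trillion.

+¥284 trillion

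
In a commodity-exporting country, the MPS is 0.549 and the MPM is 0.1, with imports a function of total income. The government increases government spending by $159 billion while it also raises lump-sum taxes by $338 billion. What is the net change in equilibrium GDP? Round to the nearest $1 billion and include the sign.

+$10 billion

MPC = 1 − MPS = 1 − 0.549 = 0.451.
Expenditure multiplier = 1/(1 − c + m) = 1/(1 − 0.451 + 0.1) = 1/0.649 ≈ 1.541.
ΔG contributes k·ΔG = (+$159 billion) / 0.649 ≈ +$245 billion.
ΔT of +$338 billion changes first-round spending by −c·ΔT = −$152.438 billion, contributing k·(−c·ΔT) = (−$152.438 billion) / 0.649 ≈ −$234.9 billion.
Net ΔY = k(ΔG − c·ΔT) = (+$6.562 billion) / 0.649 ≈ +$10 billion.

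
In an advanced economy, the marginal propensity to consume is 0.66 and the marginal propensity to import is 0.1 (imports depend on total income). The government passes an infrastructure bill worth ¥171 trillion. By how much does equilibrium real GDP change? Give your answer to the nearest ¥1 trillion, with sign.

+¥389 trillion

Government-spending multiplier = 1/(1 − c + m) = 1/(1 − 0.66 + 0.1) = 1/0.44 ≈ 2.273.
ΔY = k × ΔG = (+¥171 trillion) / 0.44 ≈ +¥389 trillion.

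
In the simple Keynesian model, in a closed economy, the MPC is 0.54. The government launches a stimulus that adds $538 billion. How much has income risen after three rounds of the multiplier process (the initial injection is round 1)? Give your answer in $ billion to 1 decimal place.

Round 1 adds ΔG = $538 billion; each later round is MPC = 0.54 times the previous.
After 3 rounds: 538 + 290.52 + 156.8808 = ΔG·(1 − c^3)/(1 − c) = 538 × (1 − 0.157464)/0.46 ≈ $985.4 billion.

$985.4 billion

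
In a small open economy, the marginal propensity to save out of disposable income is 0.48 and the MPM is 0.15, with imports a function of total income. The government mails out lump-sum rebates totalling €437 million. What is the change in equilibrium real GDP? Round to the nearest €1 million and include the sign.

+€361 million

MPC = 1 − MPS = 1 − 0.48 = 0.52.
A lump-sum tax change of −€437 million shifts disposable income by +€437 million; first-round consumption changes by −c × ΔT = −0.52 × (−€437 million) = +€227.24 million.
Expenditure multiplier = 1/(1 − c + m) = 1/(1 − 0.52 + 0.15) = 1/0.63 ≈ 1.587.
The tax multiplier is −c × k ≈ −0.825, so ΔY = k × (−c·ΔT) = (+€227.24 million) / 0.63 ≈ +€361 million.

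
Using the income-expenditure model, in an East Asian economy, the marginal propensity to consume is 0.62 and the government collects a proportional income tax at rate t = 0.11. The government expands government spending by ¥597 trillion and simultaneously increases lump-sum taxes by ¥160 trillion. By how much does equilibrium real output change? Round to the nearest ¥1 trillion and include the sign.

Expenditure multiplier = 1/(1 − c(1−t)) = 1/(1 − 0.62×0.89) = 1/0.4482 ≈ 2.231.
ΔG contributes k·ΔG = (+¥597 trillion) / 0.4482 ≈ +¥1,332 trillion.
ΔT of +¥160 trillion changes first-round spending by −c·ΔT = −¥99.2 trillion, contributing k·(−c·ΔT) = (−¥99.2 trillion) / 0.4482 ≈ −¥221.3 trillion.
Net ΔY = k(ΔG − c·ΔT) = (+¥497.8 trillion) / 0.4482 ≈ +¥1,111 trillion.

+¥1,111 trillion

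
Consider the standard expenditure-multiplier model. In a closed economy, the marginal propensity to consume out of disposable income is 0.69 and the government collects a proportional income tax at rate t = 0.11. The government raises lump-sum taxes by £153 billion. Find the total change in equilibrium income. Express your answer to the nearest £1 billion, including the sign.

−£274 billion

A lump-sum tax change of +£153 billion shifts disposable income by −£153 billion; first-round consumption changes by −c × ΔT = −0.69 × (+£153 billion) = −£105.57 billion.
Expenditure multiplier = 1/(1 − c(1−t)) = 1/(1 − 0.69×0.89) = 1/0.3859 ≈ 2.591.
The tax multiplier is −c × k ≈ −1.788, so ΔY = k × (−c·ΔT) = (−£105.57 billion) / 0.3859 ≈ −£274 billion.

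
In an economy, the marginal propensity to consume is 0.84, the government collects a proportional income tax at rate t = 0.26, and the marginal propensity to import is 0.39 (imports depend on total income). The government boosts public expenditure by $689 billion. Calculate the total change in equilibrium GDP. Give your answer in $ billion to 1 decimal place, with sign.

+$896.7 billion

Expenditure multiplier = 1/(1 − c(1−t) + m) = 1/(1 − 0.84×0.74 + 0.39) = 1/0.7684 ≈ 1.301.
ΔY = k × ΔG = (+$689 billion) / 0.7684 ≈ +$896.7 billion.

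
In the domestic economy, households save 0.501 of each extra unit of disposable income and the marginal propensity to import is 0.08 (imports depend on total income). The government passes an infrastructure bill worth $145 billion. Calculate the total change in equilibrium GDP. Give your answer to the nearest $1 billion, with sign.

+$250 billion

MPC = 1 − MPS = 1 − 0.501 = 0.499.
Spending multiplier = 1/(1 − c + m) = 1/(1 − 0.499 + 0.08) = 1/0.581 ≈ 1.721.
ΔY = k × ΔG = (+$145 billion) / 0.581 ≈ +$250 billion.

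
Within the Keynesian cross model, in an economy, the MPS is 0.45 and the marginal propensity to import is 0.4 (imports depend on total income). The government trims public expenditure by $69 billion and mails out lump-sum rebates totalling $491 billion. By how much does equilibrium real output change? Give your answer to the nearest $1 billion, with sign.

+$237 billion

MPC = 1 − MPS = 1 − 0.45 = 0.55.
Expenditure multiplier = 1/(1 − c + m) = 1/(1 − 0.55 + 0.4) = 1/0.85 ≈ 1.176.
ΔG contributes k·ΔG = (−$69 billion) / 0.85 ≈ −$81.2 billion.
ΔT of −$491 billion changes first-round spending by −c·ΔT = +$270.05 billion, contributing k·(−c·ΔT) = (+$270.05 billion) / 0.85 ≈ +$317.7 billion.
Net ΔY = k(ΔG − c·ΔT) = (+$201.05 billion) / 0.85 ≈ +$237 billion.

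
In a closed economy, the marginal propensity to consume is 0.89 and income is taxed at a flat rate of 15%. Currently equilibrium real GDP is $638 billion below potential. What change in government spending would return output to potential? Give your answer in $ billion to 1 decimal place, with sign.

Spending multiplier = 1/(1 − c(1−t)) = 1/(1 − 0.89×0.85) = 1/0.2435 ≈ 4.107.
Need ΔY = +$638 billion, so ΔG = ΔY/k = (+$638 billion) × 0.2435 ≈ +$155.4 billion.
The government should increase government spending by $155.4 billion.

+$155.4 billion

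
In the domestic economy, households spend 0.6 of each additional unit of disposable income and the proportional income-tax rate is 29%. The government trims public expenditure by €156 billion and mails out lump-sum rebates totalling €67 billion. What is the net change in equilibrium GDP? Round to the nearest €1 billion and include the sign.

Expenditure multiplier = 1/(1 − c(1−t)) = 1/(1 − 0.6×0.71) = 1/0.574 ≈ 1.742.
ΔG contributes k·ΔG = (−€156 billion) / 0.574 ≈ −€271.8 billion.
ΔT of −€67 billion changes first-round spending by −c·ΔT = +€40.2 billion, contributing k·(−c·ΔT) = (+€40.2 billion) / 0.574 ≈ +€70 billion.
Net ΔY = k(ΔG − c·ΔT) = (−€115.8 billion) / 0.574 ≈ −€202 billion.

−€202 billion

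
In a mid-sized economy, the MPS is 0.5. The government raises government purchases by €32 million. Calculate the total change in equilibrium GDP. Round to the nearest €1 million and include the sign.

+€64 million

MPC = 1 − MPS = 1 − 0.5 = 0.5.
Spending multiplier = 1/(1 − MPC) = 1/(1 − 0.5) = 1/0.5 = 2.
ΔY = k × ΔG = (+€32 million) / 0.5 = +€64 million.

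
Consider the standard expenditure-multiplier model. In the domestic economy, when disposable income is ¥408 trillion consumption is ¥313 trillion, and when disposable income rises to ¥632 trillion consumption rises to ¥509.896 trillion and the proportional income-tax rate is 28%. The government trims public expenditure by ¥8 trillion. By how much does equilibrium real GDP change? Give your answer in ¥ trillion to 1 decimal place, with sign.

−¥21.8 trillion

MPC = ΔC/ΔYd = (509.896 − 313)/(632 − 408) = 196.896/224 = 0.879.
Spending multiplier = 1/(1 − c(1−t)) = 1/(1 − 0.879×0.72) = 1/0.36712 ≈ 2.724.
ΔY = k × ΔG = (−¥8 trillion) / 0.36712 ≈ −¥21.8 trillion.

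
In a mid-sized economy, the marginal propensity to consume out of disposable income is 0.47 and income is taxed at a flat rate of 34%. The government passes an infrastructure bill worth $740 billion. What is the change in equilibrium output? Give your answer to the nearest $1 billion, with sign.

Government-spending multiplier = 1/(1 − c(1−t)) = 1/(1 − 0.47×0.66) = 1/0.6898 ≈ 1.45.
ΔY = k × ΔG = (+$740 billion) / 0.6898 ≈ +$1,073 billion.

+$1,073 billion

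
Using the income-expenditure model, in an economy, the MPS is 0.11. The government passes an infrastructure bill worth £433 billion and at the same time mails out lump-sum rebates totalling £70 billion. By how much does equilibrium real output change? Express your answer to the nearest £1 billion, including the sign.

MPC = 1 − MPS = 1 − 0.11 = 0.89.
Expenditure multiplier = 1/(1 − MPC) = 1/(1 − 0.89) = 1/0.11 ≈ 9.091.
ΔG contributes k·ΔG = (+£433 billion) / 0.11 ≈ +£3,936.4 billion.
ΔT of −£70 billion changes first-round spending by −c·ΔT = +£62.3 billion, contributing k·(−c·ΔT) = (+£62.3 billion) / 0.11 ≈ +£566.4 billion.
Net ΔY = k(ΔG − c·ΔT) = (+£495.3 billion) / 0.11 ≈ +£4,503 billion.

+£4,503 billion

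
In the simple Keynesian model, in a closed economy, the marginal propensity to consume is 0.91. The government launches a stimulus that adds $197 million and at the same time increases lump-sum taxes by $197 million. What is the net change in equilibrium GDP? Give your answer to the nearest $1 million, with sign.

Expenditure multiplier = 1/(1 − MPC) = 1/(1 − 0.91) = 1/0.09 ≈ 11.111.
ΔG contributes k·ΔG = (+$197 million) / 0.09 ≈ +$2,188.9 million.
ΔT of +$197 million changes first-round spending by −c·ΔT = −$179.27 million, contributing k·(−c·ΔT) = (−$179.27 million) / 0.09 ≈ −$1,991.9 million.
With ΔG = ΔT and no other leakages, the balanced-budget multiplier is 1, so ΔY = ΔG = +$197 million.

+$197 million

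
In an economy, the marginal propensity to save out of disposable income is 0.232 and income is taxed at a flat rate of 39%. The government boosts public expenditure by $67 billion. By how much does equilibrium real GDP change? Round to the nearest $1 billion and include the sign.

+$126 billion

MPC = 1 − MPS = 1 − 0.232 = 0.768.
Spending multiplier = 1/(1 − c(1−t)) = 1/(1 − 0.768×0.61) = 1/0.53152 ≈ 1.881.
ΔY = k × ΔG = (+$67 billion) / 0.53152 ≈ +$126 billion.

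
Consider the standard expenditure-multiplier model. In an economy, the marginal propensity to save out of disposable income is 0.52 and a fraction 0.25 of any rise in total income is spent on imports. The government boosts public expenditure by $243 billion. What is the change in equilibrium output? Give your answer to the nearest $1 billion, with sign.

MPC = 1 − MPS = 1 − 0.52 = 0.48.
Government-spending multiplier = 1/(1 − c + m) = 1/(1 − 0.48 + 0.25) = 1/0.77 ≈ 1.299.
ΔY = k × ΔG = (+$243 billion) / 0.77 ≈ +$316 billion.

+$316 billion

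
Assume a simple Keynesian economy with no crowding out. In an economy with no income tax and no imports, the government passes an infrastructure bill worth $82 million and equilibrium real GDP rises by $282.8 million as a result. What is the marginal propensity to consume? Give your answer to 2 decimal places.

0.71

Implied spending multiplier k = ΔY/ΔG = 282.8/82 ≈ 3.4488.
Since k = 1/(1 − MPC), MPC = 1 − 1/k = 1 − ΔG/ΔY = 1 − 82/282.8 ≈ 0.71.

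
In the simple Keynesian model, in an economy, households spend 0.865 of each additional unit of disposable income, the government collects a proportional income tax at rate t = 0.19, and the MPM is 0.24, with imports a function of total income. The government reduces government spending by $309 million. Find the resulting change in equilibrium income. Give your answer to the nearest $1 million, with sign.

−$573 million

Government-spending multiplier = 1/(1 − c(1−t) + m) = 1/(1 − 0.865×0.81 + 0.24) = 1/0.53935 ≈ 1.854.
ΔY = k × ΔG = (−$309 million) / 0.53935 ≈ −$573 million.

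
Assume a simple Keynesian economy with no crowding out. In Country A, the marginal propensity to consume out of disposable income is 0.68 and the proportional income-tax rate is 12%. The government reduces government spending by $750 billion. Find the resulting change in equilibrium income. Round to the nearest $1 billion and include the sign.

Spending multiplier = 1/(1 − c(1−t)) = 1/(1 − 0.68×0.88) = 1/0.4016 ≈ 2.49.
ΔY = k × ΔG = (−$750 billion) / 0.4016 ≈ −$1,868 billion.

−$1,868 billion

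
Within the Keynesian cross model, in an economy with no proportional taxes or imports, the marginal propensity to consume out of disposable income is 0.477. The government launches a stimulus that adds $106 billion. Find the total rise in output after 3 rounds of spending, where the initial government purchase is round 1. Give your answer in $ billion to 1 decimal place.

Round 1 adds ΔG = $106 billion; each later round is MPC = 0.477 times the previous.
After 3 rounds: 106 + 50.562 + 24.118074 = ΔG·(1 − c^3)/(1 − c) = 106 × (1 − 0.108531333)/0.523 ≈ $180.7 billion.

$180.7 billion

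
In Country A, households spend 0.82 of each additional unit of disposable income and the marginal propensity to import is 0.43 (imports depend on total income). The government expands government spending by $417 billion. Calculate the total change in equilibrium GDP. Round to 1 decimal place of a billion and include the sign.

+$683.6 billion

Expenditure multiplier = 1/(1 − c + m) = 1/(1 − 0.82 + 0.43) = 1/0.61 ≈ 1.639.
ΔY = k × ΔG = (+$417 billion) / 0.61 ≈ +$683.6 billion.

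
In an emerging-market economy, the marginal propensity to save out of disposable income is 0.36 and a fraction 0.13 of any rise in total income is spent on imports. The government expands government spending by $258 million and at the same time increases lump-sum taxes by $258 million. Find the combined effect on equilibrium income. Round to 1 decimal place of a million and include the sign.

MPC = 1 − MPS = 1 − 0.36 = 0.64.
Expenditure multiplier = 1/(1 − c + m) = 1/(1 − 0.64 + 0.13) = 1/0.49 ≈ 2.041.
ΔG contributes k·ΔG = (+$258 million) / 0.49 ≈ +$526.5 million.
ΔT of +$258 million changes first-round spending by −c·ΔT = −$165.12 million, contributing k·(−c·ΔT) = (−$165.12 million) / 0.49 ≈ −$337 million.
Net ΔY = k(ΔG − c·ΔT) = (+$92.88 million) / 0.49 ≈ +$189.6 million.

+$189.6 million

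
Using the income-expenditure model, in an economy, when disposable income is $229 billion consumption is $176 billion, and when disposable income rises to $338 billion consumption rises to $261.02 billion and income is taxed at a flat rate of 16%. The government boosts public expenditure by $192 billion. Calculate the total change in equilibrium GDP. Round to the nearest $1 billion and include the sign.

MPC = ΔC/ΔYd = (261.02 − 176)/(338 − 229) = 85.02/109 = 0.78.
Government-spending multiplier = 1/(1 − c(1−t)) = 1/(1 − 0.78×0.84) = 1/0.3448 ≈ 2.9.
ΔY = k × ΔG = (+$192 billion) / 0.3448 ≈ +$557 billion.

+$557 billion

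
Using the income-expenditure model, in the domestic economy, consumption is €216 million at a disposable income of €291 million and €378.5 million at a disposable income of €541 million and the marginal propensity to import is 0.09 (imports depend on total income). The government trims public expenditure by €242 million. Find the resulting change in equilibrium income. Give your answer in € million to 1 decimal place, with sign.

MPC = ΔC/ΔYd = (378.5 − 216)/(541 − 291) = 162.5/250 = 0.65.
Spending multiplier = 1/(1 − c + m) = 1/(1 − 0.65 + 0.09) = 1/0.44 ≈ 2.273.
ΔY = k × ΔG = (−€242 million) / 0.44 = −€550 million.

−€550.0 million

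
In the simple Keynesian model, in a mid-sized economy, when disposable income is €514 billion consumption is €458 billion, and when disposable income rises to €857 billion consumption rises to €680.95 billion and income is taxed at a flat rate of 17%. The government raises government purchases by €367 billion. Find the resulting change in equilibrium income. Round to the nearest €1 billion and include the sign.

MPC = ΔC/ΔYd = (680.95 − 458)/(857 − 514) = 222.95/343 = 0.65.
Spending multiplier = 1/(1 − c(1−t)) = 1/(1 − 0.65×0.83) = 1/0.4605 ≈ 2.172.
ΔY = k × ΔG = (+€367 billion) / 0.4605 ≈ +€797 billion.

+€797 billion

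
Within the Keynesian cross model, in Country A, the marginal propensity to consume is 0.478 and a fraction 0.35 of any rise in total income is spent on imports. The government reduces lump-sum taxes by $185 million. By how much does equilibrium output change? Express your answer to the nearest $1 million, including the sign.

A lump-sum tax change of −$185 million shifts disposable income by +$185 million; first-round consumption changes by −c × ΔT = −0.478 × (−$185 million) = +$88.43 million.
Expenditure multiplier = 1/(1 − c + m) = 1/(1 − 0.478 + 0.35) = 1/0.872 ≈ 1.147.
The tax multiplier is −c × k ≈ −0.548, so ΔY = k × (−c·ΔT) = (+$88.43 million) / 0.872 ≈ +$101 million.

+$101 million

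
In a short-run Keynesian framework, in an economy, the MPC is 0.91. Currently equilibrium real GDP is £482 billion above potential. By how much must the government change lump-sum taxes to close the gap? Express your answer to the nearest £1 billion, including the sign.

Spending multiplier = 1/(1 − MPC) = 1/(1 − 0.91) = 1/0.09 ≈ 11.111.
Tax multiplier = −c·k = −0.91/0.09 ≈ −10.111. Need ΔY = −£482 billion, so ΔT = ΔY/(−c·k) = −(−£482 billion) × 0.09 / 0.91 ≈ +£48 billion.
The government should raise lump-sum taxes by £48 billion.

+£48 billion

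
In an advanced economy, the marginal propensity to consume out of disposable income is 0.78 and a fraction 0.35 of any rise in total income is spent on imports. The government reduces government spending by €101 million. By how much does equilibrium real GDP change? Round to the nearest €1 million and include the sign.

Expenditure multiplier = 1/(1 − c + m) = 1/(1 − 0.78 + 0.35) = 1/0.57 ≈ 1.754.
ΔY = k × ΔG = (−€101 million) / 0.57 ≈ −€177 million.

−€177 million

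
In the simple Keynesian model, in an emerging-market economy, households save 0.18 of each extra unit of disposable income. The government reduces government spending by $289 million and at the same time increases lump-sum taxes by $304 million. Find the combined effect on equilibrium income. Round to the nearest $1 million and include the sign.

MPC = 1 − MPS = 1 − 0.18 = 0.82.
Expenditure multiplier = 1/(1 − MPC) = 1/(1 − 0.82) = 1/0.18 ≈ 5.556.
ΔG contributes k·ΔG = (−$289 million) / 0.18 ≈ −$1,605.6 million.
ΔT of +$304 million changes first-round spending by −c·ΔT = −$249.28 million, contributing k·(−c·ΔT) = (−$249.28 million) / 0.18 ≈ −$1,384.9 million.
Net ΔY = k(ΔG − c·ΔT) = (−$538.28 million) / 0.18 ≈ −$2,990 million.

−$2,990 million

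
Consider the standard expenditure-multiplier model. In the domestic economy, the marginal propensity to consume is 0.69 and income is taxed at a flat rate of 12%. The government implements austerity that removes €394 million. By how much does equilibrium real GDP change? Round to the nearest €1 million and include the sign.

−€1,003 million

Expenditure multiplier = 1/(1 − c(1−t)) = 1/(1 − 0.69×0.88) = 1/0.3928 ≈ 2.546.
ΔY = k × ΔG = (−€394 million) / 0.3928 ≈ −€1,003 million.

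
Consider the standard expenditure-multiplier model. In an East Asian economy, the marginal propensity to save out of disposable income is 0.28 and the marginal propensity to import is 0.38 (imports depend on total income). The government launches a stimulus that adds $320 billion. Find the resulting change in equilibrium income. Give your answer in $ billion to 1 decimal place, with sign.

+$484.8 billion

MPC = 1 − MPS = 1 − 0.28 = 0.72.
Government-spending multiplier = 1/(1 − c + m) = 1/(1 − 0.72 + 0.38) = 1/0.66 ≈ 1.515.
ΔY = k × ΔG = (+$320 billion) / 0.66 ≈ +$484.8 billion.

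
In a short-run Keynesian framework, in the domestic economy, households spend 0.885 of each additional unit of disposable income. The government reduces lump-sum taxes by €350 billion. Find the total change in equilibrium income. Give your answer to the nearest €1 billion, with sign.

A lump-sum tax change of −€350 billion shifts disposable income by +€350 billion; first-round consumption changes by −c × ΔT = −0.885 × (−€350 billion) = +€309.75 billion.
Expenditure multiplier = 1/(1 − MPC) = 1/(1 − 0.885) = 1/0.115 ≈ 8.696.
The tax multiplier is −c × k ≈ −7.696, so ΔY = k × (−c·ΔT) = (+€309.75 billion) / 0.115 ≈ +€2,693 billion.

+€2,693 billion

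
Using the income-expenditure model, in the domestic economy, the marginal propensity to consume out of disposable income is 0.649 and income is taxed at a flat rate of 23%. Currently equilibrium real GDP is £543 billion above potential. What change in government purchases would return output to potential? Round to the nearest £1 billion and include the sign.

Spending multiplier = 1/(1 − c(1−t)) = 1/(1 − 0.649×0.77) = 1/0.50027 ≈ 1.999.
Need ΔY = −£543 billion, so ΔG = ΔY/k = (−£543 billion) × 0.50027 ≈ −£272 billion.
The government should cut government purchases by £272 billion.

−£272 billion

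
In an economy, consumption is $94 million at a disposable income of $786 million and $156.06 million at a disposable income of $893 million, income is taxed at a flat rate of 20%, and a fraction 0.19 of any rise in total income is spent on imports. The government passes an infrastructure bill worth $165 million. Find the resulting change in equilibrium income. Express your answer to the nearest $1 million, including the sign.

+$227 million

MPC = ΔC/ΔYd = (156.06 − 94)/(893 − 786) = 62.06/107 = 0.58.
Expenditure multiplier = 1/(1 − c(1−t) + m) = 1/(1 − 0.58×0.8 + 0.19) = 1/0.726 ≈ 1.377.
ΔY = k × ΔG = (+$165 million) / 0.726 ≈ +$227 million.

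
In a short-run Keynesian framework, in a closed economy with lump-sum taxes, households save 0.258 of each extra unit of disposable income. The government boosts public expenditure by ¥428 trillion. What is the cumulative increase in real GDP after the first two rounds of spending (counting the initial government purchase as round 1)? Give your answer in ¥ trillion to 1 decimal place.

MPC = 1 − MPS = 1 − 0.258 = 0.742.
Round 1 adds ΔG = ¥428 trillion; each later round is MPC = 0.742 times the previous.
After 2 rounds: 428 + 317.576 = ΔG·(1 − c^2)/(1 − c) = 428 × (1 − 0.550564)/0.258 ≈ ¥745.6 trillion.

¥745.6 trillion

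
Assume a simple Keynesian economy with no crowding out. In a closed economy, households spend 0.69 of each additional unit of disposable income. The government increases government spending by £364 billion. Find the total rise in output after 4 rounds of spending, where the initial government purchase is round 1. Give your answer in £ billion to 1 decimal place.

Round 1 adds ΔG = £364 billion; each later round is MPC = 0.69 times the previous.
After 4 rounds: 364 + 251.16 + 173.3004 + 119.577276 = ΔG·(1 − c^4)/(1 − c) = 364 × (1 − 0.22667121)/0.31 ≈ £908 billion.

£908.0 billion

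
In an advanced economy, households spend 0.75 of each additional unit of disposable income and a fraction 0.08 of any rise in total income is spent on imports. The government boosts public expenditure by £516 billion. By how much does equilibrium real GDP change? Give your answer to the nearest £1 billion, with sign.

Expenditure multiplier = 1/(1 − c + m) = 1/(1 − 0.75 + 0.08) = 1/0.33 ≈ 3.03.
ΔY = k × ΔG = (+£516 billion) / 0.33 ≈ +£1,564 billion.

+£1,564 billion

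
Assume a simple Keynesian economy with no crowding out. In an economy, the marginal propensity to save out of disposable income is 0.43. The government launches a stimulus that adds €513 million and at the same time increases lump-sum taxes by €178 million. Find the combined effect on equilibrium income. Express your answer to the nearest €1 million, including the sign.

+€957 million

MPC = 1 − MPS = 1 − 0.43 = 0.57.
Expenditure multiplier = 1/(1 − MPC) = 1/(1 − 0.57) = 1/0.43 ≈ 2.326.
ΔG contributes k·ΔG = (+€513 million) / 0.43 ≈ +€1,193 million.
ΔT of +€178 million changes first-round spending by −c·ΔT = −€101.46 million, contributing k·(−c·ΔT) = (−€101.46 million) / 0.43 ≈ −€236 million.
Net ΔY = k(ΔG − c·ΔT) = (+€411.54 million) / 0.43 ≈ +€957 million.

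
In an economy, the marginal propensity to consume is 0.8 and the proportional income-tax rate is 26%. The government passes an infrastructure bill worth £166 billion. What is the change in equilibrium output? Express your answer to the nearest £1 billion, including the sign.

+£407 billion

Expenditure multiplier = 1/(1 − c(1−t)) = 1/(1 − 0.8×0.74) = 1/0.408 ≈ 2.451.
ΔY = k × ΔG = (+£166 billion) / 0.408 ≈ +£407 billion.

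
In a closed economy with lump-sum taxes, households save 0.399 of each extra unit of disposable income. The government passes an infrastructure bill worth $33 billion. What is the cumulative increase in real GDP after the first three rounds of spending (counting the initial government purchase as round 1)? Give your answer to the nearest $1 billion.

MPC = 1 − MPS = 1 − 0.399 = 0.601.
Round 1 adds ΔG = $33 billion; each later round is MPC = 0.601 times the previous.
After 3 rounds: 33 + 19.833 + 11.919633 = ΔG·(1 − c^3)/(1 − c) = 33 × (1 − 0.217081801)/0.399 ≈ $65 billion.

$65 billion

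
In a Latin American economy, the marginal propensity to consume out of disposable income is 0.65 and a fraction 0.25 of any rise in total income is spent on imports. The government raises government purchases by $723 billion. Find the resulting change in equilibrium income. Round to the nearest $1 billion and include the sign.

+$1,205 billion

Government-spending multiplier = 1/(1 − c + m) = 1/(1 − 0.65 + 0.25) = 1/0.6 ≈ 1.667.
ΔY = k × ΔG = (+$723 billion) / 0.6 = +$1,205 billion.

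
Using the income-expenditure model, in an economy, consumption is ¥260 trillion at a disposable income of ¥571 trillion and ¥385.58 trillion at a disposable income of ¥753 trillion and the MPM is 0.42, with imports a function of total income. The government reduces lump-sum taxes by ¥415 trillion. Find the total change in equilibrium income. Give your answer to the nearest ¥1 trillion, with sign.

+¥392 trillion

MPC = ΔC/ΔYd = (385.58 − 260)/(753 − 571) = 125.58/182 = 0.69.
A lump-sum tax change of −¥415 trillion shifts disposable income by +¥415 trillion; first-round consumption changes by −c × ΔT = −0.69 × (−¥415 trillion) = +¥286.35 trillion.
Expenditure multiplier = 1/(1 − c + m) = 1/(1 − 0.69 + 0.42) = 1/0.73 ≈ 1.37.
The tax multiplier is −c × k ≈ −0.945, so ΔY = k × (−c·ΔT) = (+¥286.35 trillion) / 0.73 ≈ +¥392 trillion.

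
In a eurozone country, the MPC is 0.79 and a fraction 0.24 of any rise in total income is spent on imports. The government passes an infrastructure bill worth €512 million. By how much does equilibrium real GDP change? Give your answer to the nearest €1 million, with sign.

Government-spending multiplier = 1/(1 − c + m) = 1/(1 − 0.79 + 0.24) = 1/0.45 ≈ 2.222.
ΔY = k × ΔG = (+€512 million) / 0.45 ≈ +€1,138 million.

+€1,138 million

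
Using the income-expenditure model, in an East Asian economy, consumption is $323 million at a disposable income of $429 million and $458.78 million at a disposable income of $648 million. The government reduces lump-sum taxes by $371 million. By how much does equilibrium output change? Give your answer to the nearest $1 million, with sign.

MPC = ΔC/ΔYd = (458.78 − 323)/(648 − 429) = 135.78/219 = 0.62.
A lump-sum tax change of −$371 million shifts disposable income by +$371 million; first-round consumption changes by −c × ΔT = −0.62 × (−$371 million) = +$230.02 million.
Expenditure multiplier = 1/(1 − MPC) = 1/(1 − 0.62) = 1/0.38 ≈ 2.632.
The tax multiplier is −c × k ≈ −1.632, so ΔY = k × (−c·ΔT) = (+$230.02 million) / 0.38 ≈ +$605 million.

+$605 million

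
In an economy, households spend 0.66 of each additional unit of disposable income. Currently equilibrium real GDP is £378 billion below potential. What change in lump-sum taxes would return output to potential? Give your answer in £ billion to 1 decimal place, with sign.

Spending multiplier = 1/(1 − MPC) = 1/(1 − 0.66) = 1/0.34 ≈ 2.941.
Tax multiplier = −c·k = −0.66/0.34 ≈ −1.941. Need ΔY = +£378 billion, so ΔT = ΔY/(−c·k) = −(+£378 billion) × 0.34 / 0.66 ≈ −£194.7 billion.
The government should cut lump-sum taxes by £194.7 billion.

−£194.7 billion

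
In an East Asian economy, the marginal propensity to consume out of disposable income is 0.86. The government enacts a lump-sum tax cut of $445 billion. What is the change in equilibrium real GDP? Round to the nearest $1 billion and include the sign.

+$2,734 billion

A lump-sum tax change of −$445 billion shifts disposable income by +$445 billion; first-round consumption changes by −c × ΔT = −0.86 × (−$445 billion) = +$382.7 billion.
Expenditure multiplier = 1/(1 − MPC) = 1/(1 − 0.86) = 1/0.14 ≈ 7.143.
The tax multiplier is −c × k ≈ −6.143, so ΔY = k × (−c·ΔT) = (+$382.7 billion) / 0.14 ≈ +$2,734 billion.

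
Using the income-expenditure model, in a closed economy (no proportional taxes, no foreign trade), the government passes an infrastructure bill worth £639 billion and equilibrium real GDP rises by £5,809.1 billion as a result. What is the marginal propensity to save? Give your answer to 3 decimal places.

0.110

Implied spending multiplier k = ΔY/ΔG = 5,809.1/639 ≈ 9.0909.
Since k = 1/(1 − MPC), MPC = 1 − 1/k = 1 − ΔG/ΔY = 1 − 639/5,809.1 ≈ 0.890.
MPS = 1 − MPC = 0.110.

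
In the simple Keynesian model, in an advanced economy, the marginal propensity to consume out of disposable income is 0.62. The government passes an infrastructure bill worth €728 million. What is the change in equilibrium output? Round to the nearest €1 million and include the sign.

+€1,916 million

Spending multiplier = 1/(1 − MPC) = 1/(1 − 0.62) = 1/0.38 ≈ 2.632.
ΔY = k × ΔG = (+€728 million) / 0.38 ≈ +€1,916 million.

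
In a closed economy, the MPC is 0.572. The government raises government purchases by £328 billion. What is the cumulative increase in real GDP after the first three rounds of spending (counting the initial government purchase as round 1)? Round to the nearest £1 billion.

Round 1 adds ΔG = £328 billion; each later round is MPC = 0.572 times the previous.
After 3 rounds: 328 + 187.616 + 107.316352 = ΔG·(1 − c^3)/(1 − c) = 328 × (1 − 0.187149248)/0.428 ≈ £623 billion.

£623 billion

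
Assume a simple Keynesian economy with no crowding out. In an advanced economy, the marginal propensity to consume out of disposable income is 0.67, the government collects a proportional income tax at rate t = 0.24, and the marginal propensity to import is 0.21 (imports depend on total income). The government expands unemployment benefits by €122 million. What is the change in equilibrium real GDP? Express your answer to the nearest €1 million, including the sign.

The transfer change shifts disposable income by +€122 million, so first-round consumption changes by c·ΔTR = 0.67 × (+€122 million) = +€81.74 million.
Expenditure multiplier = 1/(1 − c(1−t) + m) = 1/(1 − 0.67×0.76 + 0.21) = 1/0.7008 ≈ 1.427.
The transfer multiplier is c × k ≈ 0.956, so ΔY = k × (c·ΔTR) = (+€81.74 million) / 0.7008 ≈ +€117 million.

+€117 million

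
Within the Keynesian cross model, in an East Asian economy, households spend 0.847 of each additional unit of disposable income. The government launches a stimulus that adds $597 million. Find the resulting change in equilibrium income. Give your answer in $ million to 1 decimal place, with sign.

+$3,902.0 million

Government-spending multiplier = 1/(1 − MPC) = 1/(1 − 0.847) = 1/0.153 ≈ 6.536.
ΔY = k × ΔG = (+$597 million) / 0.153 ≈ +$3,902 million.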